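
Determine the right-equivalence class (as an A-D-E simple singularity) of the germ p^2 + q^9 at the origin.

The Hessian of f at 0 has rank 1. Corank 1: A-series; mu = 8 gives A_8.

A_{8}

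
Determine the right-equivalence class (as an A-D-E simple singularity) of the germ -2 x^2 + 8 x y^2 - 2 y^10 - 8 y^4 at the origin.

A9

The Hessian of f at 0 has rank 1. Corank 1: A-series; mu = 9 gives A_9.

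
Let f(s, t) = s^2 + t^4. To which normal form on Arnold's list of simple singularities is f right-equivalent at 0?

A_{3}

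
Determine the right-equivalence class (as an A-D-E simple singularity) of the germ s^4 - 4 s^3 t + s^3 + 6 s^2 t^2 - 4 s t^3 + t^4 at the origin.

E_6

The Hessian of f at 0 has rank 0. Corank 2; j^3 = s^3 is a perfect cube, so E-series; the 4-jet and mu = 6 give E_6.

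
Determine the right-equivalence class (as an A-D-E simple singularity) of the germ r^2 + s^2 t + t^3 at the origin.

D_4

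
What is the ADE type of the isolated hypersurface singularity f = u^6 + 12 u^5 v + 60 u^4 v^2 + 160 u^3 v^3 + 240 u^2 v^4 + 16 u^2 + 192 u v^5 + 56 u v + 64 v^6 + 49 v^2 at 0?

The Hessian of f at 0 has rank 1. Corank 1: A-series; mu = 5 gives A_5.

A_5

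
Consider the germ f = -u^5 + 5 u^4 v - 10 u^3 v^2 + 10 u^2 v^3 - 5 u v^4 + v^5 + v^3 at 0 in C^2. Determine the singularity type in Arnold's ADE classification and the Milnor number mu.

Type E_{8}, Milnor number mu = 8.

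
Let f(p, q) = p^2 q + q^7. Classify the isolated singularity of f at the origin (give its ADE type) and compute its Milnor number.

Type D_{8}, Milnor number mu = 8.

The Hessian of f at 0 has rank 0. Corank 2; j^3 = p^2*q has shape L^2 M (L != M), so D-series; mu = 8 gives D_8.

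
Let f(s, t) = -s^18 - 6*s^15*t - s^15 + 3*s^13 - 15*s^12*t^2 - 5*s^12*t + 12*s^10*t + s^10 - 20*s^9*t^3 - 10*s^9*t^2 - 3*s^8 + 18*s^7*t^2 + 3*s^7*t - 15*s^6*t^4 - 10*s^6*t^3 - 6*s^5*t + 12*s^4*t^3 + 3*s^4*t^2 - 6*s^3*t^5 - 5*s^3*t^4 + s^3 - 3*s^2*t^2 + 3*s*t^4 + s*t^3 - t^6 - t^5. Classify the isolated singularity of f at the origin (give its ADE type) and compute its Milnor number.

Type E7, Milnor number mu = 7.

The Hessian of f at 0 has rank 0. Corank 2; j^3 = s^3 is a perfect cube, so E-series; the 4-jet and mu = 7 give E_7.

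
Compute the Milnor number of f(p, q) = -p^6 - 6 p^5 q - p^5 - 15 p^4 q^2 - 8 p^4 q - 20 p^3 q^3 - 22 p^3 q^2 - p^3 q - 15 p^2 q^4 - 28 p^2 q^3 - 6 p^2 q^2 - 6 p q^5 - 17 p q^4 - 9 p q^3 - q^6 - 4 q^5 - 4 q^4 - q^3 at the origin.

The Hessian of f at 0 has rank 0. Corank 2; j^3 = -q^3 is a perfect cube, so E-series; the 4-jet and mu = 7 give E_7.

7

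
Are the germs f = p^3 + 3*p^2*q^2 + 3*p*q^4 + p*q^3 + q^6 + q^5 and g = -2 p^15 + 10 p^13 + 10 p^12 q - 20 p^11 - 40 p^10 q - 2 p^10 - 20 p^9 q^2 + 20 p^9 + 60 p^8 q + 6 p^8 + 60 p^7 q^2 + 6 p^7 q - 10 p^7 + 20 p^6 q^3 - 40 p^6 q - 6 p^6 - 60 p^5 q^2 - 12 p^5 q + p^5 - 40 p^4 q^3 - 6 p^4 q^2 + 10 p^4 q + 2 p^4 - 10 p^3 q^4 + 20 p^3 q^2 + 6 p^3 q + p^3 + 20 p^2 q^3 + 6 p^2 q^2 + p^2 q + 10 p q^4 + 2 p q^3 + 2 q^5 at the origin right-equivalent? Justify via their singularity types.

The Hessian of f at 0 is [[0, 0], [0, 0]] with rank 0, so corank 2. A Groebner basis of the Jacobian ideal J(f) in C{p,q} is {-p^2 + q^4 - q^3/3, p^3, p^2*q + p^2/3 + q^3/9, p^2 + p*q^2 + q^3/3}; counting standard monomials gives mu = 7. Corank 2; j^3 = p^3 is a perfect cube, so E-series; the 4-jet and mu = 7 give E_7. The Hessian of g at 0 is [[0, 0], [0, 0]] with rank 0, so corank 2. A Groebner basis of the Jacobian ideal J(g) in C{p,q} is {p^3, p^2*q, -p^2/4 + p*q^2, 7*p^2/4 + p*q + q^3}; counting standard monomials gives mu = 6. Corank 2; j^3 = p^2*(p + q) has shape L^2 M (L != M), so D-series; mu = 6 gives D_6. f is E_7 but g is D_6, hence not right-equivalent.

No.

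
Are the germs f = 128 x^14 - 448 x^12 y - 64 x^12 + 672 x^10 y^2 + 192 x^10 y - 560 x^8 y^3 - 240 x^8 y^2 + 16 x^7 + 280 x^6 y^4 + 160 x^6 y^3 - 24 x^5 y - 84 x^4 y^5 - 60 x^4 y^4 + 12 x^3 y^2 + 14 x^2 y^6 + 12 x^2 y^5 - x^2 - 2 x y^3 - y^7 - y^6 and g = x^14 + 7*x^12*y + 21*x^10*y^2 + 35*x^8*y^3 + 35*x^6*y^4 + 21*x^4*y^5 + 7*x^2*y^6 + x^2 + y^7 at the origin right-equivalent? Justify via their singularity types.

Yes.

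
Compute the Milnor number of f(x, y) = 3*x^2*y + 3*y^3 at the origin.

The Hessian of f at 0 is [[0, 0], [0, 0]] with rank 0, so corank 2. A Groebner basis of the Jacobian ideal J(f) in C{x,y} is {y^3, x^2 + 3*y^2, x*y}; counting standard monomials gives mu = 4. Corank 2; j^3 = 3*y*(x^2 + y^2) splits into three distinct lines over C (the quadratic factor has nonzero discriminant), so D_4.

4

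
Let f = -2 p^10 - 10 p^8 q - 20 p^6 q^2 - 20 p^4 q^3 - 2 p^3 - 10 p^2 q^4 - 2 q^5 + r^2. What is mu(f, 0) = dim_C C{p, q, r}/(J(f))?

8

The Hessian of f at 0 is [[0, 0, 0], [0, 0, 0], [0, 0, 2]] with rank 1, so corank 2. A Groebner basis of the Jacobian ideal J(f) in C{p,q,r} is {q^4, p^2, r}; counting standard monomials gives mu = 8. Corank 2; j^3 = -2*p^3 is a perfect cube, so E-series; the 5-jet and mu = 8 give E_8.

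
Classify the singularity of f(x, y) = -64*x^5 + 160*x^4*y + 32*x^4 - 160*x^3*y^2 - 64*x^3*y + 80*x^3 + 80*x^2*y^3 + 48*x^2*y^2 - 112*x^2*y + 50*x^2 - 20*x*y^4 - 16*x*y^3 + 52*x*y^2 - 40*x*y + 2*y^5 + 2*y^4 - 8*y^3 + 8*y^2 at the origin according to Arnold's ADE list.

The Hessian of f at 0 is [[100, -40], [-40, 16]] with rank 1, so corank 1. A Groebner basis of the Jacobian ideal J(f) in C{x,y} is {3125*x/4 + y^3 + 25*y^2/4 - 625*y/2, x^2 - 5*x - y^2/5 + 2*y, x*y - 25*x/4 - 9*y^2/20 + 5*y/2}; counting standard monomials gives mu = 4. Corank 1: A-series; mu = 4 gives A_4.

A4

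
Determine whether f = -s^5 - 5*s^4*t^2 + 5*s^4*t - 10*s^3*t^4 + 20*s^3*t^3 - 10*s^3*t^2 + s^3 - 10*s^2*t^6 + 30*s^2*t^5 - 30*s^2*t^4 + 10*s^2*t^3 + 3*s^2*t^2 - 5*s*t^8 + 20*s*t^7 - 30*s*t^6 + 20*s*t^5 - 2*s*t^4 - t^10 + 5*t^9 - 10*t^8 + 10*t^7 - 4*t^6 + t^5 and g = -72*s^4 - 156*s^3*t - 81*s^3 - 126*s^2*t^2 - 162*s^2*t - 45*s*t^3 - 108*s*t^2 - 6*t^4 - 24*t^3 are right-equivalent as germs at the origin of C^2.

The Hessian of f at 0 has rank 0. Corank 2; j^3 = s^3 is a perfect cube, so E-series; the 5-jet and mu = 8 give E_8. The Hessian of g at 0 has rank 0. Corank 2; j^3 = -3*(3*s + 2*t)^3 is a perfect cube, so E-series; the 4-jet and mu = 7 give E_7. f is E_8 but g is E_7, hence not right-equivalent.

No.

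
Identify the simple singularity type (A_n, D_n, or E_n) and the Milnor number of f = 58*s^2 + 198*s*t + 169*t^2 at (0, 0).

Type A_1, Milnor number mu = 1.

The Hessian of f at 0 has rank 2. Corank 0: nondegenerate Morse point, so A_1.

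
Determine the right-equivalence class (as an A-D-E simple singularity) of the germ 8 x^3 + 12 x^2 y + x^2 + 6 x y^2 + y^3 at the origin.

A_{2}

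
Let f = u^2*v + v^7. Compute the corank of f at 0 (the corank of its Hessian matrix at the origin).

2

The Hessian at 0 is [[0, 0], [0, 0]] of rank 0; hence corank 2.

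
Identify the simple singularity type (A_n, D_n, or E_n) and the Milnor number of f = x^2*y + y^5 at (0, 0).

The Hessian of f at 0 has rank 0. Corank 2; j^3 = x^2*y has shape L^2 M (L != M), so D-series; mu = 6 gives D_6.

Type D_{6}, Milnor number mu = 6.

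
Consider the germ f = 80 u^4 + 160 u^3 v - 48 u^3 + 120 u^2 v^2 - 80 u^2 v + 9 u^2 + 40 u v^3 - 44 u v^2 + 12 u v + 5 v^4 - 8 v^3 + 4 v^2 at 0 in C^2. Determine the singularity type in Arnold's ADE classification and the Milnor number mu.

Type A3, Milnor number mu = 3.

The Hessian of f at 0 is [[18, 12], [12, 8]] with rank 1, so corank 1. A Groebner basis of the Jacobian ideal J(f) in C{u,v} is {u^2 - 6*u - 4*v, u*v + 9*u + 6*v, -27*u/2 + v^2 - 9*v}; counting standard monomials gives mu = 3. Corank 1: A-series; mu = 3 gives A_3.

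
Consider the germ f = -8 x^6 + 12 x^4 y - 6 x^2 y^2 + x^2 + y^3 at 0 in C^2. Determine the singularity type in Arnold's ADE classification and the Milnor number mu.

Type A2, Milnor number mu = 2.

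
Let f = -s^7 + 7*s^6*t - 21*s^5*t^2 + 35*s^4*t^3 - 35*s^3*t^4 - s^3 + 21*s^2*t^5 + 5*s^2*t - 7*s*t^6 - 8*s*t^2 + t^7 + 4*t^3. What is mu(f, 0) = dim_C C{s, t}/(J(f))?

8

The Hessian of f at 0 is [[0, 0], [0, 0]] with rank 0, so corank 2. A Groebner basis of the Jacobian ideal J(f) in C{s,t} is {-s*t/7 + t^6 + 2*t^2/7, s*t^2 - 2*t^3, s^2 - 3*s*t + 2*t^2}; counting standard monomials gives mu = 8. Corank 2; j^3 = -(s - 2*t)^2*(s - t) has shape L^2 M (L != M), so D-series; mu = 8 gives D_8.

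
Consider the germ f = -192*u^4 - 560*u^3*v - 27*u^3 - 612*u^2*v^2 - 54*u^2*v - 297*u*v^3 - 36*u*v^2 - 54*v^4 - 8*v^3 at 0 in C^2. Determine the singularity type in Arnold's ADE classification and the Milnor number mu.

Type E7, Milnor number mu = 7.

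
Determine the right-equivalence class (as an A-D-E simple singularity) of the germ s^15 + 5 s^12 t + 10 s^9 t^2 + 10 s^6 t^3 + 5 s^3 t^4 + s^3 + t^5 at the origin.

The Hessian of f at 0 has rank 0. Corank 2; j^3 = s^3 is a perfect cube, so E-series; the 5-jet and mu = 8 give E_8.

E_8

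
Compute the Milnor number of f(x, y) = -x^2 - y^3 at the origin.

The Hessian of f at 0 is [[-2, 0], [0, 0]] with rank 1, so corank 1. A Groebner basis of the Jacobian ideal J(f) in C{x,y} is {y^2, x}; counting standard monomials gives mu = 2. Corank 1: A-series; mu = 2 gives A_2.

2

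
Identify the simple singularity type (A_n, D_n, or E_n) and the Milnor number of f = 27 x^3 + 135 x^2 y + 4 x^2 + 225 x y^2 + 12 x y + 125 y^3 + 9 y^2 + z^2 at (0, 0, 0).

Type A_2, Milnor number mu = 2.

The Hessian of f at 0 is [[8, 12, 0], [12, 18, 0], [0, 0, 2]] with rank 2, so corank 1. A Groebner basis of the Jacobian ideal J(f) in C{x,y,z} is {y^2, x + 3*y/2, z}; counting standard monomials gives mu = 2. Corank 1: A-series; mu = 2 gives A_2.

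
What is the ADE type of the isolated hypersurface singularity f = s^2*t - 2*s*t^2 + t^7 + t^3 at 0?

The Hessian of f at 0 has rank 0. Corank 2; j^3 = t*(s - t)^2 has shape L^2 M (L != M), so D-series; mu = 8 gives D_8.

D_{8}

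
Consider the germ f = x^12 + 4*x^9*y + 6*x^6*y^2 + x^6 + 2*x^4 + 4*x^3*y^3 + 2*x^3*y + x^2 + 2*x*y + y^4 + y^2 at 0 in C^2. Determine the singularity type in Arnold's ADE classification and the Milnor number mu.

Type A_{3}, Milnor number mu = 3.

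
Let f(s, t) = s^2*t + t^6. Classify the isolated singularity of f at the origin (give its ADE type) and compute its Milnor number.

Type D7, Milnor number mu = 7.

The Hessian of f at 0 has rank 0. Corank 2; j^3 = s^2*t has shape L^2 M (L != M), so D-series; mu = 7 gives D_7.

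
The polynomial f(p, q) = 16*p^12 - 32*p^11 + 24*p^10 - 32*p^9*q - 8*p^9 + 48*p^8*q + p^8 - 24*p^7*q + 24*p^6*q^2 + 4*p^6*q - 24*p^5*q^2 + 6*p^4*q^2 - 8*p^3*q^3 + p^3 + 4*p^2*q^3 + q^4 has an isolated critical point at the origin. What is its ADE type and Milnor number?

Type E_6, Milnor number mu = 6.

The Hessian of f at 0 has rank 0. Corank 2; j^3 = p^3 is a perfect cube, so E-series; the 4-jet and mu = 6 give E_6.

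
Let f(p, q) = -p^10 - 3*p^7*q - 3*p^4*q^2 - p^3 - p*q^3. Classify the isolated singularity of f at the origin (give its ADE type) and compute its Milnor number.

Type E_{7}, Milnor number mu = 7.

The Hessian of f at 0 has rank 0. Corank 2; j^3 = -p^3 is a perfect cube, so E-series; the 4-jet and mu = 7 give E_7.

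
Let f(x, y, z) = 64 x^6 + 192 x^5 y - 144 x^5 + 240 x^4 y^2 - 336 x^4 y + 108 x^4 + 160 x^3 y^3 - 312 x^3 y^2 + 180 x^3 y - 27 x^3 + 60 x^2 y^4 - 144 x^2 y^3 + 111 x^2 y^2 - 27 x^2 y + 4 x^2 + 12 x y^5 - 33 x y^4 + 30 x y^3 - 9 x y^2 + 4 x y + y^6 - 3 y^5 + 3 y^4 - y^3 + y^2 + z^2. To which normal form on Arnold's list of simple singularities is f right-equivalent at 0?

A2

The Hessian of f at 0 has rank 2. Corank 1: A-series; mu = 2 gives A_2.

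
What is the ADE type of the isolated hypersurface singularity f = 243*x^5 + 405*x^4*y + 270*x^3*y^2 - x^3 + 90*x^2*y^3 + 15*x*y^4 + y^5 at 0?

E_{8}

The Hessian of f at 0 has rank 0. Corank 2; j^3 = -x^3 is a perfect cube, so E-series; the 5-jet and mu = 8 give E_8.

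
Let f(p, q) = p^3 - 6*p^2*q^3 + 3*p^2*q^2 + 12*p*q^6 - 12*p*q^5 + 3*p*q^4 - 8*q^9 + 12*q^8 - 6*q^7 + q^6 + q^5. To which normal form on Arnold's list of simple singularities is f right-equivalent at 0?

E_8

The Hessian of f at 0 is [[0, 0], [0, 0]] with rank 0, so corank 2. A Groebner basis of the Jacobian ideal J(f) in C{p,q} is {-p^2/4 + p*q^3 - p*q^2/2, q^4, p^3, p^2*q + p^2/2 + p*q^2}; counting standard monomials gives mu = 8. Corank 2; j^3 = p^3 is a perfect cube, so E-series; the 5-jet and mu = 8 give E_8.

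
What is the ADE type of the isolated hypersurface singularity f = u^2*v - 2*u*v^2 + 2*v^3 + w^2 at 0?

D_{4}

The Hessian of f at 0 is [[0, 0, 0], [0, 0, 0], [0, 0, 2]] with rank 1, so corank 2. A Groebner basis of the Jacobian ideal J(f) in C{u,v,w} is {v^3, u^2 + 2*v^2, u*v - v^2, w}; counting standard monomials gives mu = 4. Corank 2; j^3 = v*(u^2 - 2*u*v + 2*v^2) splits into three distinct lines over C (the quadratic factor has nonzero discriminant), so D_4.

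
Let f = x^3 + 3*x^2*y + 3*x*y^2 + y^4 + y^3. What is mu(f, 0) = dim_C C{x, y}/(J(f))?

6

The Hessian of f at 0 has rank 0. Corank 2; j^3 = (x + y)^3 is a perfect cube, so E-series; the 4-jet and mu = 6 give E_6.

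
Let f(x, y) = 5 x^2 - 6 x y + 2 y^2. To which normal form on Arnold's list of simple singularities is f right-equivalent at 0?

The Hessian of f at 0 has rank 2. Corank 0: nondegenerate Morse point, so A_1.

A_1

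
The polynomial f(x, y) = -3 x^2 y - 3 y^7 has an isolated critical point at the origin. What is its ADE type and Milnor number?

Type D_{8}, Milnor number mu = 8.

The Hessian of f at 0 has rank 0. Corank 2; j^3 = -3*x^2*y has shape L^2 M (L != M), so D-series; mu = 8 gives D_8.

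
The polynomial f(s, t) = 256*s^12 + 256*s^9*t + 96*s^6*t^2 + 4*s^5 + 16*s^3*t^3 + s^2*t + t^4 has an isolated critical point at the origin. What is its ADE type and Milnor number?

Type D5, Milnor number mu = 5.

The Hessian of f at 0 is [[0, 0], [0, 0]] with rank 0, so corank 2. A Groebner basis of the Jacobian ideal J(f) in C{s,t} is {s^3, s^2/4 + t^3, s*t}; counting standard monomials gives mu = 5. Corank 2; j^3 = s^2*t has shape L^2 M (L != M), so D-series; mu = 5 gives D_5.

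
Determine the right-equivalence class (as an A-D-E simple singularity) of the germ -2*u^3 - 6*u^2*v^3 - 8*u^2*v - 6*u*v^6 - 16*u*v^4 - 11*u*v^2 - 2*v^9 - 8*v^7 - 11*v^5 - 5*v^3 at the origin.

D_{4}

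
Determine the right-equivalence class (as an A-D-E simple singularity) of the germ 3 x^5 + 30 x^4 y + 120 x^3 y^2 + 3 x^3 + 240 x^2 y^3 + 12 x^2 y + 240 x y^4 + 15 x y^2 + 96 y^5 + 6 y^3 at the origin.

D_6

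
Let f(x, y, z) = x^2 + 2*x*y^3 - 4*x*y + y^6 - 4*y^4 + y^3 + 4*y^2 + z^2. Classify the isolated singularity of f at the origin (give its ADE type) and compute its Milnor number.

Type A2, Milnor number mu = 2.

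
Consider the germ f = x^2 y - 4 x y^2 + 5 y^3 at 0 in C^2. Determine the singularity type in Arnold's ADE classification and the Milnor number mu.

The Hessian of f at 0 has rank 0. Corank 2; j^3 = y*(x^2 - 4*x*y + 5*y^2) splits into three distinct lines over C (the quadratic factor has nonzero discriminant), so D_4.

Type D_4, Milnor number mu = 4.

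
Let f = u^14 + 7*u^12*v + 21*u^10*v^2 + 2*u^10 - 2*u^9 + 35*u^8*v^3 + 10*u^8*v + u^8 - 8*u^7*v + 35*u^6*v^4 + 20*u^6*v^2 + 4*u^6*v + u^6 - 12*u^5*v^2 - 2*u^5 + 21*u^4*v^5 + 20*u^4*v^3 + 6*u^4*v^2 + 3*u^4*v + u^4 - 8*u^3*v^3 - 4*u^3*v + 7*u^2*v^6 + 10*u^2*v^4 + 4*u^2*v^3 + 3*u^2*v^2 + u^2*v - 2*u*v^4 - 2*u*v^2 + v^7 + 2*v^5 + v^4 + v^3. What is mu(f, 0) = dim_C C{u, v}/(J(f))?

5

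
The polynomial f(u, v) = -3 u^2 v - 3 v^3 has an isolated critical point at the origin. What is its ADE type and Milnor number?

Type D_4, Milnor number mu = 4.

The Hessian of f at 0 has rank 0. Corank 2; j^3 = -3*v*(u^2 + v^2) splits into three distinct lines over C (the quadratic factor has nonzero discriminant), so D_4.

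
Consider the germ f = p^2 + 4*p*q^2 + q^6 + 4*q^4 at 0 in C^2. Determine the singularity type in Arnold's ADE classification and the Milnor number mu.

Type A5, Milnor number mu = 5.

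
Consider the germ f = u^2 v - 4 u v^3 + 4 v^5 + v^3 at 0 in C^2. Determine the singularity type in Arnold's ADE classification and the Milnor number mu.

Type D_{4}, Milnor number mu = 4.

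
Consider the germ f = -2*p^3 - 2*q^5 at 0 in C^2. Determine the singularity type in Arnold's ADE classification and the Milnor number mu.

Type E_{8}, Milnor number mu = 8.

The Hessian of f at 0 has rank 0. Corank 2; j^3 = -2*p^3 is a perfect cube, so E-series; the 5-jet and mu = 8 give E_8.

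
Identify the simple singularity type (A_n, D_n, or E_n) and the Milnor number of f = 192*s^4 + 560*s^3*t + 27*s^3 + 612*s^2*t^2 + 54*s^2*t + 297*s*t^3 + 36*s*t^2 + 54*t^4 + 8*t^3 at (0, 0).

Type E_{7}, Milnor number mu = 7.

The Hessian of f at 0 has rank 0. Corank 2; j^3 = (3*s + 2*t)^3 is a perfect cube, so E-series; the 4-jet and mu = 7 give E_7.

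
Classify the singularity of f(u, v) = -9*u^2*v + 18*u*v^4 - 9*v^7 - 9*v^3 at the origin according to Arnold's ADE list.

D_4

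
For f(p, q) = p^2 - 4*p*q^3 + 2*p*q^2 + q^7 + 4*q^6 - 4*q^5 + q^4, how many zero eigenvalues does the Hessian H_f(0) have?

Hessian at 0 has rank 1.

1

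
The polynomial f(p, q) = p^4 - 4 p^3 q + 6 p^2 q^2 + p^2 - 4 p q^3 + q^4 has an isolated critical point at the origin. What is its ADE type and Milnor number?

Type A_3, Milnor number mu = 3.

The Hessian of f at 0 is [[2, 0], [0, 0]] with rank 1, so corank 1. A Groebner basis of the Jacobian ideal J(f) in C{p,q} is {q^3, p}; counting standard monomials gives mu = 3. Corank 1: A-series; mu = 3 gives A_3.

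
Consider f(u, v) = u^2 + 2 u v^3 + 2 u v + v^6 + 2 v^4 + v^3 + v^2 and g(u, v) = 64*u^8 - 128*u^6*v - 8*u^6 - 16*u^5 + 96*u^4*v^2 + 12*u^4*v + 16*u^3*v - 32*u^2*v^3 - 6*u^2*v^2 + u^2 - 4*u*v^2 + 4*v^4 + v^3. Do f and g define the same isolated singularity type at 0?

Yes.

The Hessian of f at 0 is [[2, 2], [2, 2]] with rank 1, so corank 1. A Groebner basis of the Jacobian ideal J(f) in C{u,v} is {v^2, u + v}; counting standard monomials gives mu = 2. Corank 1: A-series; mu = 2 gives A_2. The Hessian of g at 0 is [[2, 0], [0, 0]] with rank 1, so corank 1. A Groebner basis of the Jacobian ideal J(g) in C{u,v} is {v^2, u}; counting standard monomials gives mu = 2. Corank 1: A-series; mu = 2 gives A_2. Both have type A_2, hence right-equivalent.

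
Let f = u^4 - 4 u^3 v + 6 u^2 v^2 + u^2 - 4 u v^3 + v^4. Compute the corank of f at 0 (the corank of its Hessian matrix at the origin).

1

The Hessian at 0 is [[2, 0], [0, 0]] of rank 1; hence corank 1.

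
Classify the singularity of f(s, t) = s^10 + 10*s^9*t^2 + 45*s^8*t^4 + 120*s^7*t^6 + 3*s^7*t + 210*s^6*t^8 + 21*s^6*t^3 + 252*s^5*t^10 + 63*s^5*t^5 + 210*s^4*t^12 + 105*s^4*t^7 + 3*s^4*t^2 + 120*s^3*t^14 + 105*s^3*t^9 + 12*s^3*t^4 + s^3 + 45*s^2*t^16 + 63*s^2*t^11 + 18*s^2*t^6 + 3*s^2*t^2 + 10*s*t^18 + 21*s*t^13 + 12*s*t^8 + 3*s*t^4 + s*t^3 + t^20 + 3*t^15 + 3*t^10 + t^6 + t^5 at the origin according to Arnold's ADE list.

E_{7}

The Hessian of f at 0 has rank 0. Corank 2; j^3 = s^3 is a perfect cube, so E-series; the 4-jet and mu = 7 give E_7.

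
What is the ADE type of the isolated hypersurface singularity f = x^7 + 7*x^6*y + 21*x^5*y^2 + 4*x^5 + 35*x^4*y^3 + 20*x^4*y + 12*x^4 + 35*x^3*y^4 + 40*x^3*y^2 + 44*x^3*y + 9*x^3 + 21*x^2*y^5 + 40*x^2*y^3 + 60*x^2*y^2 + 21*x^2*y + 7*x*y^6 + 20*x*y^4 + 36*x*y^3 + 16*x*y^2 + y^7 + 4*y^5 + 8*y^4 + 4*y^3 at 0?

The Hessian of f at 0 has rank 0. Corank 2; j^3 = (x + y)*(3*x + 2*y)^2 has shape L^2 M (L != M), so D-series; mu = 8 gives D_8.

D_{8}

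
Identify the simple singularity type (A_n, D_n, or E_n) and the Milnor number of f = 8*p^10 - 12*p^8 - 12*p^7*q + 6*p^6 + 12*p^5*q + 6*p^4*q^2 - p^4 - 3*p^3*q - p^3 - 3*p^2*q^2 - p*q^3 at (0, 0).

Type E_7, Milnor number mu = 7.

The Hessian of f at 0 has rank 0. Corank 2; j^3 = -p^3 is a perfect cube, so E-series; the 4-jet and mu = 7 give E_7.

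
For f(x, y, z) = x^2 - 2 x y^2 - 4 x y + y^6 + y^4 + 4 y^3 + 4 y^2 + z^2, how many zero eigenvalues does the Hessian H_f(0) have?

1

Hessian at 0 has rank 2.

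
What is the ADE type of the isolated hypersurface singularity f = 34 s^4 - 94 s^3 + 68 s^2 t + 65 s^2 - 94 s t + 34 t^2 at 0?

A_1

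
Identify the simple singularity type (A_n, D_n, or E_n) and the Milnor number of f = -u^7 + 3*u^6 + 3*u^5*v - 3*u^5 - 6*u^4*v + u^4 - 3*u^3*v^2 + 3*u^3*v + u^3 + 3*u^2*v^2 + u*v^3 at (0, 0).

The Hessian of f at 0 is [[0, 0], [0, 0]] with rank 0, so corank 2. A Groebner basis of the Jacobian ideal J(f) in C{u,v} is {3*u^2 + v^4 + v^3, u^3, u^2*v - u^2 - v^3/3, 2*u^2 + u*v^2 + 2*v^3/3}; counting standard monomials gives mu = 7. Corank 2; j^3 = u^3 is a perfect cube, so E-series; the 4-jet and mu = 7 give E_7.

Type E_{7}, Milnor number mu = 7.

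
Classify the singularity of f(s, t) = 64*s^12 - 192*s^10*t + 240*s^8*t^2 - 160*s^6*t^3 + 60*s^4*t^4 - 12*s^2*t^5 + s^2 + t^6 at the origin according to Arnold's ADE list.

A5

The Hessian of f at 0 has rank 1. Corank 1: A-series; mu = 5 gives A_5.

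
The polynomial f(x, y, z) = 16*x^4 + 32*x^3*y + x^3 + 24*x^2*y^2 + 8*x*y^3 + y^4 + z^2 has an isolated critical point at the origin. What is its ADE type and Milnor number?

Type E_{6}, Milnor number mu = 6.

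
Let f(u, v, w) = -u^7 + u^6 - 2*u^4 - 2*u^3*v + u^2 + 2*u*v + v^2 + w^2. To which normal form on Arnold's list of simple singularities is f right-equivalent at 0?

The Hessian of f at 0 has rank 2. Corank 1: A-series; mu = 6 gives A_6.

A6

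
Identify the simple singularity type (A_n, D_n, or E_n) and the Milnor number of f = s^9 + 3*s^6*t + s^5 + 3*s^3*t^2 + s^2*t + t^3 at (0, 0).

Type D_4, Milnor number mu = 4.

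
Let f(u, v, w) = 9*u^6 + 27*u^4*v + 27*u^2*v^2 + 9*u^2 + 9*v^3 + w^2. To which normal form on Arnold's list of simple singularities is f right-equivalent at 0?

A_{2}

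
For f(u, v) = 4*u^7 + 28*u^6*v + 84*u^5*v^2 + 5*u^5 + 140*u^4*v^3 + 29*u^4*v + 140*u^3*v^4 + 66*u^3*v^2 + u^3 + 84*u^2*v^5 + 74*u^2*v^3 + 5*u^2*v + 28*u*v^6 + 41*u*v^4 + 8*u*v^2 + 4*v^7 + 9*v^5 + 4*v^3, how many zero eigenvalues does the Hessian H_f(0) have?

Hessian at 0 has rank 0.

2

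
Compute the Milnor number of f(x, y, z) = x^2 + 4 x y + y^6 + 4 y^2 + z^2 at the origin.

5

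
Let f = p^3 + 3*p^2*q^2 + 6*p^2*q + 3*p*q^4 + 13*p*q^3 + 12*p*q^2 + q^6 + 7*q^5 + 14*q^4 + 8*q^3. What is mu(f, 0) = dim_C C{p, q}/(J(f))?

7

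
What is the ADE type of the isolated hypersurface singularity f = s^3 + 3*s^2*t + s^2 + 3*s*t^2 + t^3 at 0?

A_{2}

The Hessian of f at 0 has rank 1. Corank 1: A-series; mu = 2 gives A_2.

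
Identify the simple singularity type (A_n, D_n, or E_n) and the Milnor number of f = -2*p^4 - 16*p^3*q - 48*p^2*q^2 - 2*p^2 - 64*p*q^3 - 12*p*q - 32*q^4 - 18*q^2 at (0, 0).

The Hessian of f at 0 has rank 1. Corank 1: A-series; mu = 3 gives A_3.

Type A_3, Milnor number mu = 3.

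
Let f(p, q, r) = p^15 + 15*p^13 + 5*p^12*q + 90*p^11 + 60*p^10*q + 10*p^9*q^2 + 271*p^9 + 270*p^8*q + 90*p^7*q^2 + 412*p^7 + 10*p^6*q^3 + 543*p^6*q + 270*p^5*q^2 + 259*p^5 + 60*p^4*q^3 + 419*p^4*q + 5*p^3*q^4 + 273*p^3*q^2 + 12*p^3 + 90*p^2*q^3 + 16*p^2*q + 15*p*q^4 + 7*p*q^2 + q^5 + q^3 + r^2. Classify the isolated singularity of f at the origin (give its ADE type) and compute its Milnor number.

Type D_{6}, Milnor number mu = 6.

The Hessian of f at 0 has rank 1. Corank 2; j^3 = (2*p + q)^2*(3*p + q) has shape L^2 M (L != M), so D-series; mu = 6 gives D_6.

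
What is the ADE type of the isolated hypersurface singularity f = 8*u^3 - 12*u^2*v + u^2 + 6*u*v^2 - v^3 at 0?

A2

The Hessian of f at 0 has rank 1. Corank 1: A-series; mu = 2 gives A_2.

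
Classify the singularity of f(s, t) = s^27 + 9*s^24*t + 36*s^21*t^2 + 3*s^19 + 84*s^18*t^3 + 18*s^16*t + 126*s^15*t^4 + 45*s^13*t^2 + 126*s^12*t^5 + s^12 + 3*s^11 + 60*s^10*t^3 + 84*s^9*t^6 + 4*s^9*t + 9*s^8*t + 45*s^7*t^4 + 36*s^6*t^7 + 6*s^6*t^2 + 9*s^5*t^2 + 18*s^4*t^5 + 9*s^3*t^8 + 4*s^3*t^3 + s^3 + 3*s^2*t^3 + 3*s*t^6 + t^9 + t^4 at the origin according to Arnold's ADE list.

E6

The Hessian of f at 0 has rank 0. Corank 2; j^3 = s^3 is a perfect cube, so E-series; the 4-jet and mu = 6 give E_6.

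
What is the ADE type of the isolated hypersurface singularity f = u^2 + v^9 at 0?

The Hessian of f at 0 is [[2, 0], [0, 0]] with rank 1, so corank 1. A Groebner basis of the Jacobian ideal J(f) in C{u,v} is {v^8, u}; counting standard monomials gives mu = 8. Corank 1: A-series; mu = 8 gives A_8.

A_{8}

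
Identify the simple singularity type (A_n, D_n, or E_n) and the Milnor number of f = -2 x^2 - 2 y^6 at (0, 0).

Type A_5, Milnor number mu = 5.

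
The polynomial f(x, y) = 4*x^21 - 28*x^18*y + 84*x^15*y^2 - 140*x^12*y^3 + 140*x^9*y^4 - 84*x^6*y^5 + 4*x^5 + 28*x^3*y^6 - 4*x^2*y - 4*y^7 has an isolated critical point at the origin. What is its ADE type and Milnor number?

Type D_8, Milnor number mu = 8.

The Hessian of f at 0 has rank 0. Corank 2; j^3 = -4*x^2*y has shape L^2 M (L != M), so D-series; mu = 8 gives D_8.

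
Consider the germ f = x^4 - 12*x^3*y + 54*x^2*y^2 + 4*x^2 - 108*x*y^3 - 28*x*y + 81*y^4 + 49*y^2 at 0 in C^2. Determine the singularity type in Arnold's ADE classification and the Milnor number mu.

The Hessian of f at 0 has rank 1. Corank 1: A-series; mu = 3 gives A_3.

Type A_3, Milnor number mu = 3.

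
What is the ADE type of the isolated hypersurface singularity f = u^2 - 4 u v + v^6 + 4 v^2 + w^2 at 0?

A5

The Hessian of f at 0 has rank 2. Corank 1: A-series; mu = 5 gives A_5.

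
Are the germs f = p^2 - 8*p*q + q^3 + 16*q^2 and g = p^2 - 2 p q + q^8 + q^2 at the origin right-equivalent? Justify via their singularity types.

No.

The Hessian of f at 0 has rank 1. Corank 1: A-series; mu = 2 gives A_2. The Hessian of g at 0 has rank 1. Corank 1: A-series; mu = 7 gives A_7. f is A_2 but g is A_7, hence not right-equivalent.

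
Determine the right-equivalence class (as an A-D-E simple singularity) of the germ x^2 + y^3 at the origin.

The Hessian of f at 0 has rank 1. Corank 1: A-series; mu = 2 gives A_2.

A_{2}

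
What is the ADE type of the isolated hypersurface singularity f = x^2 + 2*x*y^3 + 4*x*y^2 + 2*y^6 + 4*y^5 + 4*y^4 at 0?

The Hessian of f at 0 is [[2, 0], [0, 0]] with rank 1, so corank 1. A Groebner basis of the Jacobian ideal J(f) in C{x,y} is {x*y^2 - 2*x*y + 4*x + 8*y^2, x + y^3 + 2*y^2, x^2 + 4*x*y - 8*x - 16*y^2}; counting standard monomials gives mu = 5. Corank 1: A-series; mu = 5 gives A_5.

A5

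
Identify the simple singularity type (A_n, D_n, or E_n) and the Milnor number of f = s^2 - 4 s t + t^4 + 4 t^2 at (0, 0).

Type A_3, Milnor number mu = 3.

The Hessian of f at 0 has rank 1. Corank 1: A-series; mu = 3 gives A_3.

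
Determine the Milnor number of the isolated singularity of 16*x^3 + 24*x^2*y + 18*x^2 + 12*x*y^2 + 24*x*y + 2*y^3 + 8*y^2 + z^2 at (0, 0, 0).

2

The Hessian of f at 0 has rank 2. Corank 1: A-series; mu = 2 gives A_2.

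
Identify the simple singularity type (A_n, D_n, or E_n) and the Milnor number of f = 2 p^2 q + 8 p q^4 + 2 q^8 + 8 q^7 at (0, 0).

The Hessian of f at 0 is [[0, 0], [0, 0]] with rank 0, so corank 2. A Groebner basis of the Jacobian ideal J(f) in C{p,q} is {p^2*q^2, p^2*q + p^2/2 + p*q^3, p*q/2 + q^4, p^3}; counting standard monomials gives mu = 9. Corank 2; j^3 = 2*p^2*q has shape L^2 M (L != M), so D-series; mu = 9 gives D_9.

Type D_9, Milnor number mu = 9.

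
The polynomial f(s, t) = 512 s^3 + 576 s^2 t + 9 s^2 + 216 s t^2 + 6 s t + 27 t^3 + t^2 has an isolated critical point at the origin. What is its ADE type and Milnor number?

The Hessian of f at 0 is [[18, 6], [6, 2]] with rank 1, so corank 1. A Groebner basis of the Jacobian ideal J(f) in C{s,t} is {t^2, s + t/3}; counting standard monomials gives mu = 2. Corank 1: A-series; mu = 2 gives A_2.

Type A_2, Milnor number mu = 2.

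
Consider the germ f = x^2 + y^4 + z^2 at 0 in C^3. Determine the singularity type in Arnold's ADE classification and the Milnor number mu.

Type A_{3}, Milnor number mu = 3.

The Hessian of f at 0 has rank 2. Corank 1: A-series; mu = 3 gives A_3.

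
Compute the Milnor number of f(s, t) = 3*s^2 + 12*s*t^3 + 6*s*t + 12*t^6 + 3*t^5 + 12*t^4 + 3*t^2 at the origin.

The Hessian of f at 0 has rank 1. Corank 1: A-series; mu = 4 gives A_4.

4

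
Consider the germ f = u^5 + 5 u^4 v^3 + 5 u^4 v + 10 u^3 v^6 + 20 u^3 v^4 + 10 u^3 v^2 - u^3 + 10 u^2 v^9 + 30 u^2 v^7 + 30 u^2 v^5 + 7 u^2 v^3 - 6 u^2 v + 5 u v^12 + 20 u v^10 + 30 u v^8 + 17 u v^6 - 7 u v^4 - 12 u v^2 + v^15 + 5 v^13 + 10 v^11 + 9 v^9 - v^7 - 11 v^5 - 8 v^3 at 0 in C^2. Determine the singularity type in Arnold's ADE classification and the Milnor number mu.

The Hessian of f at 0 has rank 0. Corank 2; j^3 = -(u + 2*v)^3 is a perfect cube, so E-series; the 5-jet and mu = 8 give E_8.

Type E_{8}, Milnor number mu = 8.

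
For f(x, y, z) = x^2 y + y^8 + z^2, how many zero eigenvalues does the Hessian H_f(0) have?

Hessian at 0 has rank 1.

2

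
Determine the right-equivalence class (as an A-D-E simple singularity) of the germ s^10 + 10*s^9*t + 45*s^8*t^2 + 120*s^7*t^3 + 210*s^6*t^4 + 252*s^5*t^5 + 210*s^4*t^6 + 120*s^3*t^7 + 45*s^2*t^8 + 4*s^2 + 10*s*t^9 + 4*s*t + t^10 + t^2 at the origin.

A_9

The Hessian of f at 0 is [[8, 4], [4, 2]] with rank 1, so corank 1. A Groebner basis of the Jacobian ideal J(f) in C{s,t} is {t^9, s + t/2}; counting standard monomials gives mu = 9. Corank 1: A-series; mu = 9 gives A_9.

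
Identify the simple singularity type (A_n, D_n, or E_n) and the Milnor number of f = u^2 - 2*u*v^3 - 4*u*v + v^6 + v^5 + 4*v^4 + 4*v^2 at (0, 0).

Type A_{4}, Milnor number mu = 4.

The Hessian of f at 0 has rank 1. Corank 1: A-series; mu = 4 gives A_4.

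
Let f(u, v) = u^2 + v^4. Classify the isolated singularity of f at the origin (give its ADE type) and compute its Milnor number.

Type A_{3}, Milnor number mu = 3.

The Hessian of f at 0 is [[2, 0], [0, 0]] with rank 1, so corank 1. A Groebner basis of the Jacobian ideal J(f) in C{u,v} is {v^3, u}; counting standard monomials gives mu = 3. Corank 1: A-series; mu = 3 gives A_3.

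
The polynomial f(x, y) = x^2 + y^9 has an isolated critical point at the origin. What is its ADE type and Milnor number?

The Hessian of f at 0 has rank 1. Corank 1: A-series; mu = 8 gives A_8.

Type A_{8}, Milnor number mu = 8.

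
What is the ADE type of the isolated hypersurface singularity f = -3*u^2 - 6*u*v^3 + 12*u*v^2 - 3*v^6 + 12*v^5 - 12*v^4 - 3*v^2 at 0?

A1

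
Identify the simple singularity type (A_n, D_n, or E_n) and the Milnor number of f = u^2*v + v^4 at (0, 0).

Type D5, Milnor number mu = 5.

The Hessian of f at 0 has rank 0. Corank 2; j^3 = u^2*v has shape L^2 M (L != M), so D-series; mu = 5 gives D_5.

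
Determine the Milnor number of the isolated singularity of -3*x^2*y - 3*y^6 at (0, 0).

7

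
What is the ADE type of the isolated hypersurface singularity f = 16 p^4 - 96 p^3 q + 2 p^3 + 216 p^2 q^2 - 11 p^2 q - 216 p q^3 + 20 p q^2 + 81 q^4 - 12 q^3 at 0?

D_{5}

The Hessian of f at 0 is [[0, 0], [0, 0]] with rank 0, so corank 2. A Groebner basis of the Jacobian ideal J(f) in C{p,q} is {p*q^2 - p*q/4 + q^2/2, -p*q/8 + q^3 + q^2/4, p^2 - 7*p*q/2 + 3*q^2}; counting standard monomials gives mu = 5. Corank 2; j^3 = (p - 2*q)^2*(2*p - 3*q) has shape L^2 M (L != M), so D-series; mu = 5 gives D_5.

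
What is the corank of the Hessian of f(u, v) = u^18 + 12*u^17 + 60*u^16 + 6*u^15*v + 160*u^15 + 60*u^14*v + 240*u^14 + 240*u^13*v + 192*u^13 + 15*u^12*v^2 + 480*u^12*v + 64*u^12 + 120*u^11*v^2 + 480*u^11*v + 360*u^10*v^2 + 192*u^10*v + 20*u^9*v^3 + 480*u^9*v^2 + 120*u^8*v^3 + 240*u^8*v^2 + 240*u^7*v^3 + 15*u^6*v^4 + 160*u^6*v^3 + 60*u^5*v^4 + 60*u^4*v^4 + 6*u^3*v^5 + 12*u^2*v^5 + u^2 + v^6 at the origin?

1

The Hessian at 0 is [[2, 0], [0, 0]] of rank 1; hence corank 1.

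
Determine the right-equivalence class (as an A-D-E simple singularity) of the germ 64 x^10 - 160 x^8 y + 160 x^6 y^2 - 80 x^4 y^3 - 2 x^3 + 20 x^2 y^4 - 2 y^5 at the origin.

The Hessian of f at 0 has rank 0. Corank 2; j^3 = -2*x^3 is a perfect cube, so E-series; the 5-jet and mu = 8 give E_8.

E_8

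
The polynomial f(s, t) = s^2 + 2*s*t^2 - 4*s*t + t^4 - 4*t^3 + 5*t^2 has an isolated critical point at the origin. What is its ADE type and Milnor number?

The Hessian of f at 0 has rank 2. Corank 0: nondegenerate Morse point, so A_1.

Type A_{1}, Milnor number mu = 1.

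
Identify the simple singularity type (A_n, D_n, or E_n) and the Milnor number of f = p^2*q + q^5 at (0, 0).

The Hessian of f at 0 is [[0, 0], [0, 0]] with rank 0, so corank 2. A Groebner basis of the Jacobian ideal J(f) in C{p,q} is {p^2/5 + q^4, p^3, p*q}; counting standard monomials gives mu = 6. Corank 2; j^3 = p^2*q has shape L^2 M (L != M), so D-series; mu = 6 gives D_6.

Type D_6, Milnor number mu = 6.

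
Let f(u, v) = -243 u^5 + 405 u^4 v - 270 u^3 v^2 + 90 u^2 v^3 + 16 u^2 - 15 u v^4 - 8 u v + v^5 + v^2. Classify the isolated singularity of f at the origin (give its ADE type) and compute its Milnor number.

The Hessian of f at 0 has rank 1. Corank 1: A-series; mu = 4 gives A_4.

Type A_4, Milnor number mu = 4.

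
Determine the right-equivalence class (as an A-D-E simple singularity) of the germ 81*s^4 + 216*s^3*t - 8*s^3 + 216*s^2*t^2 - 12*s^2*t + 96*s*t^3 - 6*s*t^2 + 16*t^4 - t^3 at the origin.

The Hessian of f at 0 has rank 0. Corank 2; j^3 = -(2*s + t)^3 is a perfect cube, so E-series; the 4-jet and mu = 6 give E_6.

E_{6}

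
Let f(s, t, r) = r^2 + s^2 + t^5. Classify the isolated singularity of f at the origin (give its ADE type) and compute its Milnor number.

The Hessian of f at 0 has rank 2. Corank 1: A-series; mu = 4 gives A_4.

Type A_4, Milnor number mu = 4.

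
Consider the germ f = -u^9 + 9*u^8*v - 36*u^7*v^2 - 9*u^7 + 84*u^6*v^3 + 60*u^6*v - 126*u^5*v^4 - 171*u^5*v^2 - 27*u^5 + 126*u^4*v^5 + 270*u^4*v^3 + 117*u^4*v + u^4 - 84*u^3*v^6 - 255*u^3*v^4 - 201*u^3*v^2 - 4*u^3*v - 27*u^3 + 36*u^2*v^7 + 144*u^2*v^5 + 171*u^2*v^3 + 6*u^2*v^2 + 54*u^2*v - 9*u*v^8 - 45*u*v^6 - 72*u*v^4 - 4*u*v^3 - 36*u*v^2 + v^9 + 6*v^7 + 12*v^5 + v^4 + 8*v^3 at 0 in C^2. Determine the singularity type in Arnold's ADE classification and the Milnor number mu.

Type E6, Milnor number mu = 6.

The Hessian of f at 0 has rank 0. Corank 2; j^3 = -(3*u - 2*v)^3 is a perfect cube, so E-series; the 4-jet and mu = 6 give E_6.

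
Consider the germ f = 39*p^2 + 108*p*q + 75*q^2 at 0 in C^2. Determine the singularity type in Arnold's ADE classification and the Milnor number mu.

The Hessian of f at 0 is [[78, 108], [108, 150]] with rank 2, so corank 0. A Groebner basis of the Jacobian ideal J(f) in C{p,q} is {p, q}; counting standard monomials gives mu = 1. Corank 0: nondegenerate Morse point, so A_1.

Type A_1, Milnor number mu = 1.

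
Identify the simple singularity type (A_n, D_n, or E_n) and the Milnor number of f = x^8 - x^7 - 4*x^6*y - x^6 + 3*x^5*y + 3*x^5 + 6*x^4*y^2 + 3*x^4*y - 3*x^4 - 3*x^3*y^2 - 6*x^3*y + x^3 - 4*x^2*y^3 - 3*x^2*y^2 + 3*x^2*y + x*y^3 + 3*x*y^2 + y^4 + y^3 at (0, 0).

Type E_7, Milnor number mu = 7.

The Hessian of f at 0 has rank 0. Corank 2; j^3 = (x + y)^3 is a perfect cube, so E-series; the 4-jet and mu = 7 give E_7.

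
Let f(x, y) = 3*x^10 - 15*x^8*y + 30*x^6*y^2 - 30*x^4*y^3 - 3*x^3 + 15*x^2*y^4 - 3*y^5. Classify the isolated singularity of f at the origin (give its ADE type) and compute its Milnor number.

The Hessian of f at 0 is [[0, 0], [0, 0]] with rank 0, so corank 2. A Groebner basis of the Jacobian ideal J(f) in C{x,y} is {y^4, x^2}; counting standard monomials gives mu = 8. Corank 2; j^3 = -3*x^3 is a perfect cube, so E-series; the 5-jet and mu = 8 give E_8.

Type E8, Milnor number mu = 8.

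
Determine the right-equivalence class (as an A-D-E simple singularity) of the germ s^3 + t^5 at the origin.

E_8

The Hessian of f at 0 is [[0, 0], [0, 0]] with rank 0, so corank 2. A Groebner basis of the Jacobian ideal J(f) in C{s,t} is {t^4, s^2}; counting standard monomials gives mu = 8. Corank 2; j^3 = s^3 is a perfect cube, so E-series; the 5-jet and mu = 8 give E_8.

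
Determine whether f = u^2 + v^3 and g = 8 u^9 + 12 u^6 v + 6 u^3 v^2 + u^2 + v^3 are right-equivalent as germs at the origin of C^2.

The Hessian of f at 0 has rank 1. Corank 1: A-series; mu = 2 gives A_2. The Hessian of g at 0 has rank 1. Corank 1: A-series; mu = 2 gives A_2. Both have type A_2, hence right-equivalent.

Yes.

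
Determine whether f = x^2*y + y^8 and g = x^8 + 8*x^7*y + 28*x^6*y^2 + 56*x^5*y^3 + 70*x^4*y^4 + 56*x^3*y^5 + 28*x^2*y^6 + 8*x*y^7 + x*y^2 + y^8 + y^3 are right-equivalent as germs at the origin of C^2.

Yes.

The Hessian of f at 0 is [[0, 0], [0, 0]] with rank 0, so corank 2. A Groebner basis of the Jacobian ideal J(f) in C{x,y} is {x^2/8 + y^7, x^3, x*y}; counting standard monomials gives mu = 9. Corank 2; j^3 = x^2*y has shape L^2 M (L != M), so D-series; mu = 9 gives D_9. The Hessian of g at 0 is [[0, 0], [0, 0]] with rank 0, so corank 2. A Groebner basis of the Jacobian ideal J(g) in C{x,y} is {x^7 + y^2/8, y^3, x*y + y^2}; counting standard monomials gives mu = 9. Corank 2; j^3 = y^2*(x + y) has shape L^2 M (L != M), so D-series; mu = 9 gives D_9. Both have type D_9, hence right-equivalent.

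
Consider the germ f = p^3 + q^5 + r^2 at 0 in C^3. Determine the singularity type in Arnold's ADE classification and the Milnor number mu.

Type E_8, Milnor number mu = 8.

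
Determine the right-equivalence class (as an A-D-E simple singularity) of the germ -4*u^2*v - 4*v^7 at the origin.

The Hessian of f at 0 has rank 0. Corank 2; j^3 = -4*u^2*v has shape L^2 M (L != M), so D-series; mu = 8 gives D_8.

D_{8}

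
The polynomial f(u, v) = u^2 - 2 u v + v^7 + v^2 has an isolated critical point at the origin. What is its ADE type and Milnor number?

The Hessian of f at 0 has rank 1. Corank 1: A-series; mu = 6 gives A_6.

Type A6, Milnor number mu = 6.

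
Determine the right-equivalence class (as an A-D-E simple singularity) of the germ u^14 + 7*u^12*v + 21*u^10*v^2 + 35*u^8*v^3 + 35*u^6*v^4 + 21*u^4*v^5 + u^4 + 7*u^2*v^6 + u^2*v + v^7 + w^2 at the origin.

D_8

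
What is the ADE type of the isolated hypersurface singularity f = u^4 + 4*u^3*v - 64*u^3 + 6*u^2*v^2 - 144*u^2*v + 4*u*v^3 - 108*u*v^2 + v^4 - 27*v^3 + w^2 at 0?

E_6

The Hessian of f at 0 has rank 1. Corank 2; j^3 = -(4*u + 3*v)^3 is a perfect cube, so E-series; the 4-jet and mu = 6 give E_6.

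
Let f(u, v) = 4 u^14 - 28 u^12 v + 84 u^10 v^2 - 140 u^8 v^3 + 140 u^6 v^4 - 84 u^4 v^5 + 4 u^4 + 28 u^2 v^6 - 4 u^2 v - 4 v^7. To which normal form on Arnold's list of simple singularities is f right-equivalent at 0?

The Hessian of f at 0 has rank 0. Corank 2; j^3 = -4*u^2*v has shape L^2 M (L != M), so D-series; mu = 8 gives D_8.

D_{8}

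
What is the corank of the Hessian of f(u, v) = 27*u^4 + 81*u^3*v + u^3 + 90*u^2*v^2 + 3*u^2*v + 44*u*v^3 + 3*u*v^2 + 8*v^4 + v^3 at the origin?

2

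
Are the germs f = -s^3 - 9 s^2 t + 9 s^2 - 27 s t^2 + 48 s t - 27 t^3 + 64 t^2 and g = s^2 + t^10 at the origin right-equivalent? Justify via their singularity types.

The Hessian of f at 0 has rank 1. Corank 1: A-series; mu = 2 gives A_2. The Hessian of g at 0 has rank 1. Corank 1: A-series; mu = 9 gives A_9. f is A_2 but g is A_9, hence not right-equivalent.

No.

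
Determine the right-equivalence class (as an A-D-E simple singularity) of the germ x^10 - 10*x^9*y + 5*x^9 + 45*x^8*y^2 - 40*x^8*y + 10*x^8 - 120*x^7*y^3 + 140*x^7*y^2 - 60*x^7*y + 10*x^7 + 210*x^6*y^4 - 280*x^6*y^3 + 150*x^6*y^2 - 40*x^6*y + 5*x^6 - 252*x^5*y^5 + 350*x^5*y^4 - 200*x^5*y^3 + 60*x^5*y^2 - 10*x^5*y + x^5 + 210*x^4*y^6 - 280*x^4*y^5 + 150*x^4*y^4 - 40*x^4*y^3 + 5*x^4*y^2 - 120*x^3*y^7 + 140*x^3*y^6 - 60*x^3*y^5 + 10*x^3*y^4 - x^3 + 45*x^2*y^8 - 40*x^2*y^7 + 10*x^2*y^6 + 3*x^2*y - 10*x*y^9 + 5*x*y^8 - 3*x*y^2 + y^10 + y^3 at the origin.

The Hessian of f at 0 has rank 0. Corank 2; j^3 = -(x - y)^3 is a perfect cube, so E-series; the 5-jet and mu = 8 give E_8.

E8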